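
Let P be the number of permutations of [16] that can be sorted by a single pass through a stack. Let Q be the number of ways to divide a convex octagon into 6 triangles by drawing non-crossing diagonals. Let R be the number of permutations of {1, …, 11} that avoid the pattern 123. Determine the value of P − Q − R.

Stack-sortable permutations are exactly the 231-avoiding ones, counted by C_n; here n = 16. So P = C_16 = 35357670.
Triangulations of a convex m-gon are counted by C_{m−2}; with m = 8 this is C_6. So Q = C_6 = 132.
Permutations of [n] avoiding any single length-3 pattern are counted by C_n; here n = 11. So R = C_11 = 58786.
P − Q − R = 35357670 − 132 − 58786 = 35298752.

35298752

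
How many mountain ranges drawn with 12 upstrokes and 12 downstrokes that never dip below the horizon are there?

208012

Dyck paths of semilength n (length 2n) are counted by C_n; here n = 12.
C_12 = C(24,12)/13 = 2704156/13 = 208012.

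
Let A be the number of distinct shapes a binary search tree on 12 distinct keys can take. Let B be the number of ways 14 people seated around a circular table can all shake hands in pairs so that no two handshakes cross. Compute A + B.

Binary trees (left/right distinguished) on n nodes are counted by C_n; here n = 12. So A = C_12 = 208012.
With 14 = 2·7 people, non-crossing handshake pairings are non-crossing perfect matchings on a circle, counted by C_7. So B = C_7 = 429.
A + B = 208012 + 429 = 208441.

208441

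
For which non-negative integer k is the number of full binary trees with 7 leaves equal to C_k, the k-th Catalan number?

A full binary tree with L leaves has L−1 internal nodes and is counted by C_{L−1}; L = 7 gives C_6.

6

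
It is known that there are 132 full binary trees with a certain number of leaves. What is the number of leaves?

Full binary trees with L leaves are counted by C_{L−1}; 132 = C_6.
So the index is 6, and the number of leaves is 6 + 1 = 7.

7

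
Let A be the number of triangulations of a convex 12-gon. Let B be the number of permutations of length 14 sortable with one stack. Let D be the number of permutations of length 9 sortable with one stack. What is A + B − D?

Triangulations of a convex m-gon are counted by C_{m−2}; with m = 12 this is C_10. So A = C_10 = 16796.
By Knuth's characterisation, the stack-sortable permutations of length 14 are the 231-avoiders, numbering C_14. So B = C_14 = 2674440.
By Knuth's characterisation, the stack-sortable permutations of length 9 are the 231-avoiders, numbering C_9. So D = C_9 = 4862.
A + B − D = 16796 + 2674440 − 4862 = 2686374.

2686374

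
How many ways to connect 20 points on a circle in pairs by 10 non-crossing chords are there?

Non-crossing perfect matchings of 2n points on a circle are counted by C_n; with 20 points, n = 10.
C_10 = 16796.

16796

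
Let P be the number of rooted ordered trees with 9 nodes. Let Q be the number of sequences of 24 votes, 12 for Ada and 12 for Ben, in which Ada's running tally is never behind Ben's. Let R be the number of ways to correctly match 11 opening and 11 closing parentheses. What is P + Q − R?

A rooted plane tree on 9 nodes has 8 edges, and such trees are counted by C_8. So P = C_8 = 1430.
Ballot sequences with n votes each where one side never trails are Dyck words, counted by C_n; here n = 12. So Q = C_12 = 208012.
Balanced strings of n pairs of brackets are counted by C_n; here n = 11. So R = C_11 = 58786.
P + Q − R = 1430 + 208012 − 58786 = 150656.

150656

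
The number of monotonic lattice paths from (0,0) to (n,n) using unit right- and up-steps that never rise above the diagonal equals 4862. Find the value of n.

Such diagonal-avoiding paths in an n×n grid are counted by C_n. Since C_9 = 4862, the index is 9.

9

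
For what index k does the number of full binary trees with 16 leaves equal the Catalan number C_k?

Full binary trees with 16 leaves have 16−1 = 15 internal nodes, so there are C_15 of them.

15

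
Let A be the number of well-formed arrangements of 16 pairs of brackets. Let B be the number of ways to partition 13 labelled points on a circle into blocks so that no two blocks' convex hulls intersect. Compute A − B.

With 16 pairs the number of balanced bracket strings is the Catalan number C_16. So A = C_16 = 35357670.
The non-crossing partitions of [13] form a lattice of size C_13. So B = C_13 = 742900.
A − B = 35357670 − 742900 = 34614770.

34614770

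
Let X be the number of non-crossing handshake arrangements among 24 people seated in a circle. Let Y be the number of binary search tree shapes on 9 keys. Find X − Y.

203150

Non-crossing handshake pairings of 2n people are counted by C_n; 24 people gives n = 12. So X = C_12 = 208012.
Rooted binary trees with 9 nodes (each child slot possibly empty) number C_9. So Y = C_9 = 4862.
X − Y = 208012 − 4862 = 203150.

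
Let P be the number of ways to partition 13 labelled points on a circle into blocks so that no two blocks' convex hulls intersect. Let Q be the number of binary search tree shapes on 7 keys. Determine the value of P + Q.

743329

The non-crossing partitions of [13] form a lattice of size C_13. So P = C_13 = 742900.
Binary trees (left/right distinguished) on n nodes are counted by C_n; here n = 7. So Q = C_7 = 429.
P + Q = 742900 + 429 = 743329.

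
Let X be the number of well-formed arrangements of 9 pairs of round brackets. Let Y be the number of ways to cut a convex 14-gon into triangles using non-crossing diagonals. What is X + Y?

Balanced strings of n pairs of brackets are counted by C_n; here n = 9. So X = C_9 = 4862.
A convex 14-gon is triangulated into 12 triangles, and the number of such triangulations is the Catalan number C_{14−2} = C_12. So Y = C_12 = 208012.
X + Y = 4862 + 208012 = 212874.

212874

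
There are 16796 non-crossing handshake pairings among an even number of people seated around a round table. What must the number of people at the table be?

20

Non-crossing handshake pairings of 2n people are counted by C_n. Since C_10 = 16796, the index is 10.
So n = 10, and there are 2n = 20 people.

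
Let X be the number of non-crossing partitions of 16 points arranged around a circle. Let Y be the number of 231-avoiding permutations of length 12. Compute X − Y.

35149658

The non-crossing partitions of [16] form a lattice of size C_16. So X = C_16 = 35357670.
For any fixed pattern of length 3, the pattern-avoiding permutations of [12] number C_12. So Y = C_12 = 208012.
X − Y = 35357670 − 208012 = 35149658.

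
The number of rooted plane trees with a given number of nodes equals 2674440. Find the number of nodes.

Rooted ordered trees on m nodes are counted by C_{m−1}. The Catalan number equal to 2674440 is C_14.
So the index is 14, and the number of nodes is 14 + 1 = 15.

15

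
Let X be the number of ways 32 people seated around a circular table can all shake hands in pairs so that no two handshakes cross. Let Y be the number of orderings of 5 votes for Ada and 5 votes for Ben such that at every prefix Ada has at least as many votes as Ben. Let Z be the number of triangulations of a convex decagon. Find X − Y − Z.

With 32 = 2·16 people, non-crossing handshake pairings are non-crossing perfect matchings on a circle, counted by C_16. So X = C_16 = 35357670.
Ballot sequences with n votes each where one side never trails are Dyck words, counted by C_n; here n = 5. So Y = C_5 = 42.
A convex 10-gon is triangulated into 8 triangles, and the number of such triangulations is the Catalan number C_{10−2} = C_8. So Z = C_8 = 1430.
X − Y − Z = 35357670 − 42 − 1430 = 35356198.

35356198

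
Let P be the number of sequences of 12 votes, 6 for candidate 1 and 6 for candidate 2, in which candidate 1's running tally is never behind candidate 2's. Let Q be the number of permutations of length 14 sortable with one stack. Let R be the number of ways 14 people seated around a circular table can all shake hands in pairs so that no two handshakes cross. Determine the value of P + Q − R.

Reading a vote for the leader as '(' and for the other as ')' turns such a sequence into a balanced string of 6 pairs, so the count is C_6. So P = C_6 = 132.
Stack-sortable permutations are exactly the 231-avoiding ones, counted by C_n; here n = 14. So Q = C_14 = 2674440.
With 14 = 2·7 people, non-crossing handshake pairings are non-crossing perfect matchings on a circle, counted by C_7. So R = C_7 = 429.
P + Q − R = 132 + 2674440 − 429 = 2674143.

2674143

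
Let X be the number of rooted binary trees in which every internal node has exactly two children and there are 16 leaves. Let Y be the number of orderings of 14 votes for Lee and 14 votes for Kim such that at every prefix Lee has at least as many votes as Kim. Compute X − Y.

7020405

Full binary trees with 16 leaves have 16−1 = 15 internal nodes, so there are C_15 of them. So X = C_15 = 9694845.
Ballot sequences with n votes each where one side never trails are Dyck words, counted by C_n; here n = 14. So Y = C_14 = 2674440.
X − Y = 9694845 − 2674440 = 7020405.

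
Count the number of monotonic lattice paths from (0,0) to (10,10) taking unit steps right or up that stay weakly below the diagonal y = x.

16796

Sub-diagonal monotone paths from (0,0) to (10,10) biject with Dyck paths of semilength 10, giving C_10.
C_10 = C(20,10)/11 = 184756/11 = 16796.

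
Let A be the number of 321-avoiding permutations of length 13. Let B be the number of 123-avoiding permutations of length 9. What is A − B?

738038

Permutations of [n] avoiding any single length-3 pattern are counted by C_n; here n = 13. So A = C_13 = 742900.
Permutations of [n] avoiding any single length-3 pattern are counted by C_n; here n = 9. So B = C_9 = 4862.
A − B = 742900 − 4862 = 738038.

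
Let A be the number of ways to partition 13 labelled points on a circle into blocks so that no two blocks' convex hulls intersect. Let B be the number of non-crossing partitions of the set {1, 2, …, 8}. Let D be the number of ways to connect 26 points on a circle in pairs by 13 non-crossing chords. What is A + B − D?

The non-crossing partitions of [13] form a lattice of size C_13. So A = C_13 = 742900.
The non-crossing partitions of [8] form a lattice of size C_8. So B = C_8 = 1430.
Non-crossing perfect matchings of 2n points on a circle are counted by C_n; with 26 points, n = 13. So D = C_13 = 742900.
A + B − D = 742900 + 1430 − 742900 = 1430.

1430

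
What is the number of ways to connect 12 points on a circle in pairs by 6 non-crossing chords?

Pairing 12 circle points by 6 non-crossing chords gives C_6 matchings.
C_6 = C(12,6)/7 = 924/7 = 132.

132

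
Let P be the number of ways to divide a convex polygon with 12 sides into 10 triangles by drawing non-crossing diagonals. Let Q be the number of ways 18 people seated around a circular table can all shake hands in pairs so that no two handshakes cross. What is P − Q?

11934

The number of triangulations of a 12-gon is the Catalan number C_10 (index = sides − 2). So P = C_10 = 16796.
With 18 = 2·9 people, non-crossing handshake pairings are non-crossing perfect matchings on a circle, counted by C_9. So Q = C_9 = 4862.
P − Q = 16796 − 4862 = 11934.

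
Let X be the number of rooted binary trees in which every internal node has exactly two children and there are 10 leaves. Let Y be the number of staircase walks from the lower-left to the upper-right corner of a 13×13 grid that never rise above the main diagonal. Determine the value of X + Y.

Full binary trees with 10 leaves have 10−1 = 9 internal nodes, so there are C_9 of them. So X = C_9 = 4862.
Monotone paths in an n×n grid that stay weakly below the diagonal are counted by C_n; here n = 13. So Y = C_13 = 742900.
X + Y = 4862 + 742900 = 747762.

747762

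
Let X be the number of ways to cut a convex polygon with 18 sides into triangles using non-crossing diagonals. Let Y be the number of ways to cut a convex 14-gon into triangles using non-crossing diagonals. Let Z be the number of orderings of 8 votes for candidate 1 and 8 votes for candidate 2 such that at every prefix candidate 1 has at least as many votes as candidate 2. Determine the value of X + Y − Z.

35564252

A convex 18-gon is triangulated into 16 triangles, and the number of such triangulations is the Catalan number C_{18−2} = C_16. So X = C_16 = 35357670.
A convex 14-gon is triangulated into 12 triangles, and the number of such triangulations is the Catalan number C_{14−2} = C_12. So Y = C_12 = 208012.
Reading a vote for the leader as '(' and for the other as ')' turns such a sequence into a balanced string of 8 pairs, so the count is C_8. So Z = C_8 = 1430.
X + Y − Z = 35357670 + 208012 − 1430 = 35564252.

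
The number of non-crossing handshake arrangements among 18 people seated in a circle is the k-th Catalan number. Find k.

Non-crossing handshake pairings of 2n people are counted by C_n; 18 people gives n = 9.

9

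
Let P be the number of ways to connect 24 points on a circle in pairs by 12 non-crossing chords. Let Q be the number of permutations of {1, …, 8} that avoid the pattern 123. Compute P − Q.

206582

Non-crossing perfect matchings of 2n points on a circle are counted by C_n; with 24 points, n = 12. So P = C_12 = 208012.
For any fixed pattern of length 3, the pattern-avoiding permutations of [8] number C_8. So Q = C_8 = 1430.
P − Q = 208012 − 1430 = 206582.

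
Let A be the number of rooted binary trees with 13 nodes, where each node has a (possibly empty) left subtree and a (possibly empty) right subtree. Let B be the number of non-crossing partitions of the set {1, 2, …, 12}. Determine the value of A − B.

534888

There are C_n binary search tree shapes on n keys; with n = 13 that is C_13. So A = C_13 = 742900.
The non-crossing partitions of [12] form a lattice of size C_12. So B = C_12 = 208012.
A − B = 742900 − 208012 = 534888.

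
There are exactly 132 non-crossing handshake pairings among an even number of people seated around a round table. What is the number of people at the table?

Non-crossing handshake pairings of 2n people are counted by C_n. Since C_6 = 132, the index is 6.
So n = 6, and there are 2n = 12 people.

12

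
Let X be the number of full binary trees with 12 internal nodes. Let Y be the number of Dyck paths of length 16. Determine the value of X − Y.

206582

Full binary trees with n internal nodes are counted by C_n; here n = 12. So X = C_12 = 208012.
Paths of 8 up- and 8 down-steps that never dip below the axis are Dyck paths; their count is C_8. So Y = C_8 = 1430.
X − Y = 208012 − 1430 = 206582.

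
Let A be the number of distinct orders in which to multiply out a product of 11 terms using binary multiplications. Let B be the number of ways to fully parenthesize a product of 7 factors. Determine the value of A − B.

Ways to associate a product of 11 factors correspond to binary trees on 11 leaves, so the count is C_10. So A = C_10 = 16796.
Bracketing 7 factors into binary products is counted by C_{7−1} = C_6. So B = C_6 = 132.
A − B = 16796 − 132 = 16664.

16664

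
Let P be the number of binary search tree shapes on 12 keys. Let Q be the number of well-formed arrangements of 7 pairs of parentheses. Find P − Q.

207583

Binary trees (left/right distinguished) on n nodes are counted by C_n; here n = 12. So P = C_12 = 208012.
With 7 pairs the number of balanced bracket strings is the Catalan number C_7. So Q = C_7 = 429.
P − Q = 208012 − 429 = 207583.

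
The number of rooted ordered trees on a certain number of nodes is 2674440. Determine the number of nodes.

15

Rooted ordered trees on m nodes are counted by C_{m−1}, and C_14 = 2674440.
So the index is 14, and the number of nodes is 14 + 1 = 15.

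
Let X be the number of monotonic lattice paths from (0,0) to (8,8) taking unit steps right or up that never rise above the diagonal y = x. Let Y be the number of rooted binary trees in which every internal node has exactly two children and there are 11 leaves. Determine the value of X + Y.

Monotone paths in an n×n grid that stay weakly below the diagonal are counted by C_n; here n = 8. So X = C_8 = 1430.
A full binary tree with L leaves has L−1 internal nodes and is counted by C_{L−1}; L = 11 gives C_10. So Y = C_10 = 16796.
X + Y = 1430 + 16796 = 18226.

18226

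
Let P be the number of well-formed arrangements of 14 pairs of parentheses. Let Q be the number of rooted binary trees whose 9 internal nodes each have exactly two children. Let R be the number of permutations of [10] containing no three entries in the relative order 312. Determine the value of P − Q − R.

2652782

With 14 pairs the number of balanced bracket strings is the Catalan number C_14. So P = C_14 = 2674440.
The number of full binary trees on 9 internal nodes is the Catalan number C_9. So Q = C_9 = 4862.
For any fixed pattern of length 3, the pattern-avoiding permutations of [10] number C_10. So R = C_10 = 16796.
P − Q − R = 2674440 − 4862 − 16796 = 2652782.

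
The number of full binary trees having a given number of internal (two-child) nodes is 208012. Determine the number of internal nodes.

Full binary trees with n internal nodes are counted by C_n, and C_12 = 208012.

12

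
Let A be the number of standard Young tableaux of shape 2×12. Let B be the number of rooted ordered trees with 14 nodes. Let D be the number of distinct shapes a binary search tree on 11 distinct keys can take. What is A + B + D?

By the hook-length formula (or a Dyck-path bijection), SYT of shape 2×12 number C_12. So A = C_12 = 208012.
A rooted plane tree on 14 nodes has 13 edges, and such trees are counted by C_13. So B = C_13 = 742900.
Binary trees (left/right distinguished) on n nodes are counted by C_n; here n = 11. So D = C_11 = 58786.
A + B + D = 208012 + 742900 + 58786 = 1009698.

1009698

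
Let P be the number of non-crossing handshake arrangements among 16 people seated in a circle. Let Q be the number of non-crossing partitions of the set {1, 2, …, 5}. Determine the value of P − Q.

1388

With 16 = 2·8 people, non-crossing handshake pairings are non-crossing perfect matchings on a circle, counted by C_8. So P = C_8 = 1430.
The non-crossing partitions of [5] form a lattice of size C_5. So Q = C_5 = 42.
P − Q = 1430 − 42 = 1388.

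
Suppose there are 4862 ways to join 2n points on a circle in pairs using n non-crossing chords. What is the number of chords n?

9

Non-crossing pairings of 2n points on a circle are counted by C_n; 4862 = C_9.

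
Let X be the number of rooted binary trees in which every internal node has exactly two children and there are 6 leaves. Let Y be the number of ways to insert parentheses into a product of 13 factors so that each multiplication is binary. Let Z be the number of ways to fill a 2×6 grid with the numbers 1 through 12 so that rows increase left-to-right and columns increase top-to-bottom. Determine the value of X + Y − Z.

207922

Full binary trees with 6 leaves have 6−1 = 5 internal nodes, so there are C_5 of them. So X = C_5 = 42.
Ways to associate a product of 13 factors correspond to binary trees on 13 leaves, so the count is C_12. So Y = C_12 = 208012.
By the hook-length formula (or a Dyck-path bijection), SYT of shape 2×6 number C_6. So Z = C_6 = 132.
X + Y − Z = 42 + 208012 − 132 = 207922.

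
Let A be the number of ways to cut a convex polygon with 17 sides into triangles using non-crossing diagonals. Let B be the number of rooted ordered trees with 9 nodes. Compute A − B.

Triangulations of a convex m-gon are counted by C_{m−2}; with m = 17 this is C_15. So A = C_15 = 9694845.
Rooted ordered (plane) trees on m nodes have m−1 edges and are counted by C_{m−1}; m = 9 gives C_8. So B = C_8 = 1430.
A − B = 9694845 − 1430 = 9693415.

9693415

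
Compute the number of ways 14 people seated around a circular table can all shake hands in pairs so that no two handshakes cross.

With 14 = 2·7 people, non-crossing handshake pairings are non-crossing perfect matchings on a circle, counted by C_7.
C_7 = C(14,7)/8 = 3432/8 = 429.

429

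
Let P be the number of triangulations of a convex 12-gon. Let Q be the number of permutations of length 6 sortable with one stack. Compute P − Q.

Triangulations of a convex m-gon are counted by C_{m−2}; with m = 12 this is C_10. So P = C_10 = 16796.
Stack-sortable permutations are exactly the 231-avoiding ones, counted by C_n; here n = 6. So Q = C_6 = 132.
P − Q = 16796 − 132 = 16664.

16664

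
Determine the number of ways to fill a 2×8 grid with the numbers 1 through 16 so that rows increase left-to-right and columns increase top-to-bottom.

1430

Standard Young tableaux of shape 2×n are counted by C_n; here n = 8.
C_8 = C(16,8)/9 = 12870/9 = 1430.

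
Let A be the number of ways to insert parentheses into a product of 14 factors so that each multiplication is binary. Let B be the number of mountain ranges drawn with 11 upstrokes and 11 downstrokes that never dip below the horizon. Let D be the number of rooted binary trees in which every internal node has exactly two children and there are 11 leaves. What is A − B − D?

667318

Parenthesizations of m factors correspond to full binary trees with m leaves, counted by C_{m−1}; m = 14 gives C_13. So A = C_13 = 742900.
A Dyck path with 11 up-steps and 11 down-steps has semilength 11, so there are C_11 of them. So B = C_11 = 58786.
Full binary trees with 11 leaves have 11−1 = 10 internal nodes, so there are C_10 of them. So D = C_10 = 16796.
A − B − D = 742900 − 58786 − 16796 = 667318.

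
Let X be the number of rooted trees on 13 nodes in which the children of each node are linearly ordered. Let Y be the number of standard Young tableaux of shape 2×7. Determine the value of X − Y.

A rooted plane tree on 13 nodes has 12 edges, and such trees are counted by C_12. So X = C_12 = 208012.
Standard Young tableaux of shape 2×n are counted by C_n; here n = 7. So Y = C_7 = 429.
X − Y = 208012 − 429 = 207583.

207583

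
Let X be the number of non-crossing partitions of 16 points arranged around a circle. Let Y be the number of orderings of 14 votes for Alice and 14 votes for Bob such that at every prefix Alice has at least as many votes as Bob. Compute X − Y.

The non-crossing partitions of [16] form a lattice of size C_16. So X = C_16 = 35357670.
Ballot sequences with n votes each where one side never trails are Dyck words, counted by C_n; here n = 14. So Y = C_14 = 2674440.
X − Y = 35357670 − 2674440 = 32683230.

32683230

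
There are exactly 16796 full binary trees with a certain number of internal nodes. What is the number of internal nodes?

Full binary trees with n internal nodes are counted by C_n. Since C_10 = 16796, the index is 10.

10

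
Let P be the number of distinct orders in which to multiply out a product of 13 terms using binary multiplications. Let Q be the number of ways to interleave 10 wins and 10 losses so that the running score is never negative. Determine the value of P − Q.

191216

Parenthesizations of m factors correspond to full binary trees with m leaves, counted by C_{m−1}; m = 13 gives C_12. So P = C_12 = 208012.
Ballot sequences with n votes each where one side never trails are Dyck words, counted by C_n; here n = 10. So Q = C_10 = 16796.
P − Q = 208012 − 16796 = 191216.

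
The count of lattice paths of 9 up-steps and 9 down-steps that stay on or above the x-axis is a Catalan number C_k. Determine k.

A Dyck path with 9 up-steps and 9 down-steps has semilength 9, so there are C_9 of them.

9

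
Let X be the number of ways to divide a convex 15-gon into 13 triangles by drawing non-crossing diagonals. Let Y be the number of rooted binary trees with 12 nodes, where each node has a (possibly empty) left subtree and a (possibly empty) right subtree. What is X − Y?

Triangulations of a convex m-gon are counted by C_{m−2}; with m = 15 this is C_13. So X = C_13 = 742900.
There are C_n binary search tree shapes on n keys; with n = 12 that is C_12. So Y = C_12 = 208012.
X − Y = 742900 − 208012 = 534888.

534888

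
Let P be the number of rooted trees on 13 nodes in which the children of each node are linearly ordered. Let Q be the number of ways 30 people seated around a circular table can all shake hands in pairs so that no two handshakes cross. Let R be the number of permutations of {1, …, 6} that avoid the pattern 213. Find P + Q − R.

A rooted plane tree on 13 nodes has 12 edges, and such trees are counted by C_12. So P = C_12 = 208012.
Non-crossing handshake pairings of 2n people are counted by C_n; 30 people gives n = 15. So Q = C_15 = 9694845.
For any fixed pattern of length 3, the pattern-avoiding permutations of [6] number C_6. So R = C_6 = 132.
P + Q − R = 208012 + 9694845 − 132 = 9902725.

9902725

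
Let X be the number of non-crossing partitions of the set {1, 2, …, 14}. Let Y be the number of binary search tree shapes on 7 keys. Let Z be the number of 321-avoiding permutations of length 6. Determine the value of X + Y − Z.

2674737

Non-crossing partitions of an n-element set are counted by C_n; here n = 14. So X = C_14 = 2674440.
There are C_n binary search tree shapes on n keys; with n = 7 that is C_7. So Y = C_7 = 429.
For any fixed pattern of length 3, the pattern-avoiding permutations of [6] number C_6. So Z = C_6 = 132.
X + Y − Z = 2674440 + 429 − 132 = 2674737.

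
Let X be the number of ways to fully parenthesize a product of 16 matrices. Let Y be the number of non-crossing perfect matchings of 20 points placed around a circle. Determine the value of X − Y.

Bracketing 16 factors into binary products is counted by C_{16−1} = C_15. So X = C_15 = 9694845.
Pairing 20 circle points by 10 non-crossing chords gives C_10 matchings. So Y = C_10 = 16796.
X − Y = 9694845 − 16796 = 9678049.

9678049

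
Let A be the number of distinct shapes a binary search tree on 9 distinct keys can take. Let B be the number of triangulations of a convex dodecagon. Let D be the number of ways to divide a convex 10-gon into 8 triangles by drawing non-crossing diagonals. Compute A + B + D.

23088

Rooted binary trees with 9 nodes (each child slot possibly empty) number C_9. So A = C_9 = 4862.
The number of triangulations of a 12-gon is the Catalan number C_10 (index = sides − 2). So B = C_10 = 16796.
Triangulations of a convex m-gon are counted by C_{m−2}; with m = 10 this is C_8. So D = C_8 = 1430.
A + B + D = 4862 + 16796 + 1430 = 23088.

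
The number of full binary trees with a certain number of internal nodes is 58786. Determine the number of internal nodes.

11

Full binary trees with n internal nodes are counted by C_n. Since C_11 = 58786, the index is 11.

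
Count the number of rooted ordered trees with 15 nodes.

A rooted plane tree on 15 nodes has 14 edges, and such trees are counted by C_14.
C_14 = C_13 · 2(2·13+1)/(13+2) = 742900 · 54/15 = 2674440.

2674440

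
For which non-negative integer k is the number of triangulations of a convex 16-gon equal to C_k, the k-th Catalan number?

14

The number of triangulations of a 16-gon is the Catalan number C_14 (index = sides − 2).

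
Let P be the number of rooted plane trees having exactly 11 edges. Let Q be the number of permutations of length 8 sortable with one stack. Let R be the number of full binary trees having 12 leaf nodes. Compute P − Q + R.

116142

Rooted ordered trees with n edges are counted by C_n; here n = 11. So P = C_11 = 58786.
By Knuth's characterisation, the stack-sortable permutations of length 8 are the 231-avoiders, numbering C_8. So Q = C_8 = 1430.
A full binary tree with L leaves has L−1 internal nodes and is counted by C_{L−1}; L = 12 gives C_11. So R = C_11 = 58786.
P − Q + R = 58786 − 1430 + 58786 = 116142.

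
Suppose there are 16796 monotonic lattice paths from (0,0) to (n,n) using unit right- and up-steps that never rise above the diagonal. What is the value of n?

Such diagonal-avoiding paths in an n×n grid are counted by C_n, and C_10 = 16796.

10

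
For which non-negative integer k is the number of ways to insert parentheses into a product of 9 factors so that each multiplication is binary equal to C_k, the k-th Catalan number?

Parenthesizations of m factors correspond to full binary trees with m leaves, counted by C_{m−1}; m = 9 gives C_8.

8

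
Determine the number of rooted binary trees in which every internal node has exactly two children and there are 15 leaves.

A full binary tree with L leaves has L−1 internal nodes and is counted by C_{L−1}; L = 15 gives C_14.
C_14 = C(28,14)/15 = 40116600/15 = 2674440.

2674440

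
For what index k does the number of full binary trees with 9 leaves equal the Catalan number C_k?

8

A full binary tree with L leaves has L−1 internal nodes and is counted by C_{L−1}; L = 9 gives C_8.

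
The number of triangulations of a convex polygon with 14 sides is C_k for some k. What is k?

12

Triangulations of a convex m-gon are counted by C_{m−2}; with m = 14 this is C_12.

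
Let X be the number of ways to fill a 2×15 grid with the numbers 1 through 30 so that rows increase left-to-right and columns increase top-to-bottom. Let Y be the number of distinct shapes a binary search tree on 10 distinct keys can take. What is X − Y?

Standard Young tableaux of shape 2×n are counted by C_n; here n = 15. So X = C_15 = 9694845.
Binary trees (left/right distinguished) on n nodes are counted by C_n; here n = 10. So Y = C_10 = 16796.
X − Y = 9694845 − 16796 = 9678049.

9678049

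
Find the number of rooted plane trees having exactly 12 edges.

A rooted plane tree with 12 edges has 13 nodes, and the count is C_12.
C_12 = C_11 · 2(2·11+1)/(11+2) = 58786 · 46/13 = 208012.

208012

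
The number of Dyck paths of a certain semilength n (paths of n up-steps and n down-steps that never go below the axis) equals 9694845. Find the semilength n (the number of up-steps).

15

Dyck paths of semilength n are counted by C_n. Since C_15 = 9694845, the index is 15.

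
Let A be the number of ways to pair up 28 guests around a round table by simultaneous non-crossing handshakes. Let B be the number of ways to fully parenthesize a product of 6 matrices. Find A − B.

2674398

With 28 = 2·14 people, non-crossing handshake pairings are non-crossing perfect matchings on a circle, counted by C_14. So A = C_14 = 2674440.
Bracketing 6 factors into binary products is counted by C_{6−1} = C_5. So B = C_5 = 42.
A − B = 2674440 − 42 = 2674398.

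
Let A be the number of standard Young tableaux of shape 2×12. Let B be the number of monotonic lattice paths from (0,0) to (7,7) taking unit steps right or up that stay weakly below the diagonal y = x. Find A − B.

Standard Young tableaux of shape 2×n are counted by C_n; here n = 12. So A = C_12 = 208012.
Sub-diagonal monotone paths from (0,0) to (7,7) biject with Dyck paths of semilength 7, giving C_7. So B = C_7 = 429.
A − B = 208012 − 429 = 207583.

207583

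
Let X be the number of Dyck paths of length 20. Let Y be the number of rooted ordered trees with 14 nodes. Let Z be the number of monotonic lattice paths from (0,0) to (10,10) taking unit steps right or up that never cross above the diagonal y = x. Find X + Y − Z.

742900

Dyck paths of semilength n (length 2n) are counted by C_n; here n = 10. So X = C_10 = 16796.
Rooted ordered (plane) trees on m nodes have m−1 edges and are counted by C_{m−1}; m = 14 gives C_13. So Y = C_13 = 742900.
Monotone paths in an n×n grid that stay weakly below the diagonal are counted by C_n; here n = 10. So Z = C_10 = 16796.
X + Y − Z = 16796 + 742900 − 16796 = 742900.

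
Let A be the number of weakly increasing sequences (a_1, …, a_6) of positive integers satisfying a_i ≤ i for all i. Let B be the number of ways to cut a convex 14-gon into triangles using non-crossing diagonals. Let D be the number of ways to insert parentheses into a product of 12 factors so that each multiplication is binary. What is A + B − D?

149358

Such sub-staircase sequences of length n are counted by C_n; here n = 6. So A = C_6 = 132.
The number of triangulations of a 14-gon is the Catalan number C_12 (index = sides − 2). So B = C_12 = 208012.
Bracketing 12 factors into binary products is counted by C_{12−1} = C_11. So D = C_11 = 58786.
A + B − D = 132 + 208012 − 58786 = 149358.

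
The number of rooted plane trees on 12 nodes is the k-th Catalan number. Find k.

Rooted ordered (plane) trees on m nodes have m−1 edges and are counted by C_{m−1}; m = 12 gives C_11.

11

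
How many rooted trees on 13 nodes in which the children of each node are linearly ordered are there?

Rooted ordered (plane) trees on m nodes have m−1 edges and are counted by C_{m−1}; m = 13 gives C_12.
C_12 = C(24,12)/13 = 2704156/13 = 208012.

208012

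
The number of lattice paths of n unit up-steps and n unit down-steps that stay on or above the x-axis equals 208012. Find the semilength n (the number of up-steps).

12

Dyck paths of semilength n are counted by C_n; 208012 = C_12.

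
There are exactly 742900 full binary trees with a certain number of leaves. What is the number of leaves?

Full binary trees with L leaves are counted by C_{L−1}; 742900 = C_13.
So the index is 13, and the number of leaves is 13 + 1 = 14.

14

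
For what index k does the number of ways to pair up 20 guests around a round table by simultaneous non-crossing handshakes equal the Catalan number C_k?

10

With 20 = 2·10 people, non-crossing handshake pairings are non-crossing perfect matchings on a circle, counted by C_10.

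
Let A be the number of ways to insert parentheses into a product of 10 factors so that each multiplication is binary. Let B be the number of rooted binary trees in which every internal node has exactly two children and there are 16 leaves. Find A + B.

Bracketing 10 factors into binary products is counted by C_{10−1} = C_9. So A = C_9 = 4862.
Full binary trees with 16 leaves have 16−1 = 15 internal nodes, so there are C_15 of them. So B = C_15 = 9694845.
A + B = 4862 + 9694845 = 9699707.

9699707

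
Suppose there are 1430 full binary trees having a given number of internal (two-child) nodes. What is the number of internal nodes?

Full binary trees with n internal nodes are counted by C_n. Since C_8 = 1430, the index is 8.

8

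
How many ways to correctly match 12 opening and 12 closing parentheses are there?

208012

Balanced strings of n pairs of brackets are counted by C_n; here n = 12.
C_12 = C(24,12)/13 = 2704156/13 = 208012.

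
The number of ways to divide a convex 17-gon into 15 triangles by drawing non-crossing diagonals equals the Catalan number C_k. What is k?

15

Triangulations of a convex m-gon are counted by C_{m−2}; with m = 17 this is C_15.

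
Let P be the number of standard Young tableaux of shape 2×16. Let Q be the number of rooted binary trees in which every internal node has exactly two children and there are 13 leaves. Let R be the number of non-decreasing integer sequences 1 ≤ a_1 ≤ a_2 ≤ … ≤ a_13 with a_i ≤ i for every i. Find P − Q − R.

By the hook-length formula (or a Dyck-path bijection), SYT of shape 2×16 number C_16. So P = C_16 = 35357670.
A full binary tree with L leaves has L−1 internal nodes and is counted by C_{L−1}; L = 13 gives C_12. So Q = C_12 = 208012.
Weakly increasing sequences with a_i ≤ i biject with Dyck paths of semilength 13, so there are C_13. So R = C_13 = 742900.
P − Q − R = 35357670 − 208012 − 742900 = 34406758.

34406758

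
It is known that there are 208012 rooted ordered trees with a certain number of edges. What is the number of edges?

Rooted ordered trees with n edges are counted by C_n, and C_12 = 208012.

12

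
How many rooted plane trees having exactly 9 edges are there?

A rooted plane tree with 9 edges has 10 nodes, and the count is C_9.
C_9 = C_8 · 2(2·8+1)/(8+2) = 1430 · 34/10 = 4862.

4862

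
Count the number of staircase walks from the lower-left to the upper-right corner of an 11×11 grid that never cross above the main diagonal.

58786

Monotone paths in an n×n grid that stay weakly below the diagonal are counted by C_n; here n = 11.
C_11 = C(22,11)/12 = 705432/12 = 58786.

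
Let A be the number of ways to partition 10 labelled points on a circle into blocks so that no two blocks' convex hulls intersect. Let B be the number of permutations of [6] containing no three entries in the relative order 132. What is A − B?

16664

Non-crossing partitions of an n-element set are counted by C_n; here n = 10. So A = C_10 = 16796.
For any fixed pattern of length 3, the pattern-avoiding permutations of [6] number C_6. So B = C_6 = 132.
A − B = 16796 − 132 = 16664.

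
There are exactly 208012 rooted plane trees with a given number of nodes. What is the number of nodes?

13

Rooted ordered trees on m nodes are counted by C_{m−1}; 208012 = C_12.
So the index is 12, and the number of nodes is 12 + 1 = 13.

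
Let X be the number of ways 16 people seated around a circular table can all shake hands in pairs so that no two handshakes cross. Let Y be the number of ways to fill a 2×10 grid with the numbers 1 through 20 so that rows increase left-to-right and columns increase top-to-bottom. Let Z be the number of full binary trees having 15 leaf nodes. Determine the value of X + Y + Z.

2692666

Non-crossing handshake pairings of 2n people are counted by C_n; 16 people gives n = 8. So X = C_8 = 1430.
Standard Young tableaux of shape 2×n are counted by C_n; here n = 10. So Y = C_10 = 16796.
Full binary trees with 15 leaves have 15−1 = 14 internal nodes, so there are C_14 of them. So Z = C_14 = 2674440.
X + Y + Z = 1430 + 16796 + 2674440 = 2692666.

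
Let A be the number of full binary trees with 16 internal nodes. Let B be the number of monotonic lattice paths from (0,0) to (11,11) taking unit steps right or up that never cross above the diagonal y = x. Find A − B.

Full binary trees with n internal nodes are counted by C_n; here n = 16. So A = C_16 = 35357670.
Monotone paths in an n×n grid that stay weakly below the diagonal are counted by C_n; here n = 11. So B = C_11 = 58786.
A − B = 35357670 − 58786 = 35298884.

35298884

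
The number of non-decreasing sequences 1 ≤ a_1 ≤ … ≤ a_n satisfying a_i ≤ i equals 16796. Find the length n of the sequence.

Such sub-staircase sequences of length n are counted by C_n. The Catalan number equal to 16796 is C_10.

10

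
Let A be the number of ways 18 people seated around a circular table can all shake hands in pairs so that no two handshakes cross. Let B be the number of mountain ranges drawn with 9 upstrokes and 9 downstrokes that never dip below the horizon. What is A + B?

9724

With 18 = 2·9 people, non-crossing handshake pairings are non-crossing perfect matchings on a circle, counted by C_9. So A = C_9 = 4862.
A Dyck path with 9 up-steps and 9 down-steps has semilength 9, so there are C_9 of them. So B = C_9 = 4862.
A + B = 4862 + 4862 = 9724.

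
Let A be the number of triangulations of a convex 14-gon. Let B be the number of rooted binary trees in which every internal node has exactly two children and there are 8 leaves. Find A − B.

Triangulations of a convex m-gon are counted by C_{m−2}; with m = 14 this is C_12. So A = C_12 = 208012.
Full binary trees with 8 leaves have 8−1 = 7 internal nodes, so there are C_7 of them. So B = C_7 = 429.
A − B = 208012 − 429 = 207583.

207583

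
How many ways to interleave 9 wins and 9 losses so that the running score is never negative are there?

4862

Reading a vote for the leader as '(' and for the other as ')' turns such a sequence into a balanced string of 9 pairs, so the count is C_9.
C_9 = 4862.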